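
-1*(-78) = 78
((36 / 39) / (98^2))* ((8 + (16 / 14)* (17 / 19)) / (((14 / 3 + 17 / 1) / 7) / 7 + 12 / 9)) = 1200 / 2456909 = 0.00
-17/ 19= -0.89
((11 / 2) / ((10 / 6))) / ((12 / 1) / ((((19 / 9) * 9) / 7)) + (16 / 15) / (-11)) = 20691 / 27112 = 0.76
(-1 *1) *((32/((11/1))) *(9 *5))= -1440/11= -130.91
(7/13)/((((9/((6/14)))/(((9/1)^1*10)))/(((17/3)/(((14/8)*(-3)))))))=-680/273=-2.49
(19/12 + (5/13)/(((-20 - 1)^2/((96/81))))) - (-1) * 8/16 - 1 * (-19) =13054681/619164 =21.08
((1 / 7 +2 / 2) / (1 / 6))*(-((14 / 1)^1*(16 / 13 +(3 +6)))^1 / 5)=-12768 / 65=-196.43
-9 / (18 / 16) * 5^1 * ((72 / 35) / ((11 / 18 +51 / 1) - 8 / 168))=-10368 / 6497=-1.60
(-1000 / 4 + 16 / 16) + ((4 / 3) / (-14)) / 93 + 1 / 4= -1943243 / 7812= -248.75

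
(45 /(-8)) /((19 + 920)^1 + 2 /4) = -45 /7516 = -0.01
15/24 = 5/8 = 0.62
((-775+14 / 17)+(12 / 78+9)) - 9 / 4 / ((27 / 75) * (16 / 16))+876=104.73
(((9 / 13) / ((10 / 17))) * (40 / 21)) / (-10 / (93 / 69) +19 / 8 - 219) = -16864 / 1685411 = -0.01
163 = 163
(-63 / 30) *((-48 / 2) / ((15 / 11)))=36.96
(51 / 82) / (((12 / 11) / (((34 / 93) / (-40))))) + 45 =27450421 / 610080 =44.99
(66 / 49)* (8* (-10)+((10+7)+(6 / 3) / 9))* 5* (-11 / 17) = 683650 / 2499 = 273.57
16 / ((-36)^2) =1 / 81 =0.01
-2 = -2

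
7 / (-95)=-7 / 95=-0.07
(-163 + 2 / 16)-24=-1495 / 8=-186.88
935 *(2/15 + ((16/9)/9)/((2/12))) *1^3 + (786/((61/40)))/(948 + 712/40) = 9809268134/7953363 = 1233.35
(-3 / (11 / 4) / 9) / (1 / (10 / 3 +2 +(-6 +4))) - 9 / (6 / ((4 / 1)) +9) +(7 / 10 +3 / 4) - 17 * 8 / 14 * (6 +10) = -2151623 / 13860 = -155.24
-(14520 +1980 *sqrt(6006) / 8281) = -14520 -1980 *sqrt(6006) / 8281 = -14538.53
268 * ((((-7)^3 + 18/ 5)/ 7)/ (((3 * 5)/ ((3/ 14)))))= -227398/ 1225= -185.63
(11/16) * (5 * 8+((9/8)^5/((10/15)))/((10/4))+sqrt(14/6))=11 * sqrt(21)/48+74038217/2621440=29.29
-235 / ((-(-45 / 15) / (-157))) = 36895 / 3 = 12298.33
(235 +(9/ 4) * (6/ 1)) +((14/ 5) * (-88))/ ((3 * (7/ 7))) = 4991/ 30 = 166.37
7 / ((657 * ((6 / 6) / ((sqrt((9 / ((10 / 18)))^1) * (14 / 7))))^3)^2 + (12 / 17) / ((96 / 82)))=3.20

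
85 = 85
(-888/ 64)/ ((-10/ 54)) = 2997/ 40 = 74.92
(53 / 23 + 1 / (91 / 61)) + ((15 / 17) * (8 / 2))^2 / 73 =138884722 / 44156021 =3.15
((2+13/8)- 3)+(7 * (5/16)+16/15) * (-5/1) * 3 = -771/16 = -48.19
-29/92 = -0.32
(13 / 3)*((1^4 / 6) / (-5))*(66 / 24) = -143 / 360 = -0.40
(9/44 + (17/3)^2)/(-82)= -12797/32472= -0.39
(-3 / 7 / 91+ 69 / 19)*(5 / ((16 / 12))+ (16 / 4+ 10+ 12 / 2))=54870 / 637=86.14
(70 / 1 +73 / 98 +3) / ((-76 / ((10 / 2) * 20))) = -180675 / 1862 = -97.03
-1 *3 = -3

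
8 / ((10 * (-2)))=-2 / 5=-0.40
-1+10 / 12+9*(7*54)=20411 / 6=3401.83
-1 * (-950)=950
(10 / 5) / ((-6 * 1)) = -1 / 3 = -0.33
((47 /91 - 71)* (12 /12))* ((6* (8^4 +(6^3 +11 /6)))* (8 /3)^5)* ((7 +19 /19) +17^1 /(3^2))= -12414204706816 /5103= -2432726769.90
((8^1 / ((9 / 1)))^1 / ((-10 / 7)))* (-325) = 1820 / 9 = 202.22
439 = 439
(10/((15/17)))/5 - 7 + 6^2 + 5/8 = 3827/120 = 31.89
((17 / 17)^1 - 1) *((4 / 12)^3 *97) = 0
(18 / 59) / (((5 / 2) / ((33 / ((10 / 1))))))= 594 / 1475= 0.40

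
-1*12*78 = -936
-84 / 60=-1.40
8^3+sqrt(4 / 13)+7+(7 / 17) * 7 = 2 * sqrt(13) / 13+8872 / 17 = 522.44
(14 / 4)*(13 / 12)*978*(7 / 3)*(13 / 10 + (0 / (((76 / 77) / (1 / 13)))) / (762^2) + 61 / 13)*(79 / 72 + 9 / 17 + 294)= 2251366079431 / 146880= 15327928.10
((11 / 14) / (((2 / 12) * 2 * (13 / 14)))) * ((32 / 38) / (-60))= -0.04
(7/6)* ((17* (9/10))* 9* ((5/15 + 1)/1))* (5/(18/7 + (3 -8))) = -441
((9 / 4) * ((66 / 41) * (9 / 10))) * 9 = 24057 / 820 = 29.34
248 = 248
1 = 1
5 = 5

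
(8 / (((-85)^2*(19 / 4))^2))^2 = 16384 / 355112377136156640625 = 0.00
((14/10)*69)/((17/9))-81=-2538/85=-29.86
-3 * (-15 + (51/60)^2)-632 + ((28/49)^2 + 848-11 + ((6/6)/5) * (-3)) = 4852157/19600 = 247.56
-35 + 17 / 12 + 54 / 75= -9859 / 300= -32.86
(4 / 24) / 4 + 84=2017 / 24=84.04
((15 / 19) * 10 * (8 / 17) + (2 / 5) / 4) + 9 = 12.82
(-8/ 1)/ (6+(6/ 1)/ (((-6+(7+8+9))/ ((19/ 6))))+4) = -144/ 199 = -0.72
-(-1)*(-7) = -7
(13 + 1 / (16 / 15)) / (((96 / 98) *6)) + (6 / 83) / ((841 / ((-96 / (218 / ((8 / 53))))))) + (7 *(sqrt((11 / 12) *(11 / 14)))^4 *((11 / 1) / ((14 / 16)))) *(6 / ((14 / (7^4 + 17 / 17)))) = 29952703515089794819 / 637357420030464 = 46995.14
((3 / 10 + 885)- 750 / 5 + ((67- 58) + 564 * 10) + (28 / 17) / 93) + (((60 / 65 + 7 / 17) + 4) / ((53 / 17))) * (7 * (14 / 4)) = 35000813581 / 5446545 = 6426.24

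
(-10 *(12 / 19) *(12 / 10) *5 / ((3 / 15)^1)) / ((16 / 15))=-3375 / 19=-177.63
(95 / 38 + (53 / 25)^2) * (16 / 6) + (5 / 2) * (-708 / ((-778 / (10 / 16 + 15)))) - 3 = 51.20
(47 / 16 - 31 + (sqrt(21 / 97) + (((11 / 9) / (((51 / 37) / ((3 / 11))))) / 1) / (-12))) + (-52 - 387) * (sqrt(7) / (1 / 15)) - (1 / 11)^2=-6585 * sqrt(7) - 24962263 / 888624 + sqrt(2037) / 97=-17449.90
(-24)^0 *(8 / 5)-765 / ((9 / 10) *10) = -417 / 5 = -83.40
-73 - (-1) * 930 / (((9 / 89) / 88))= 2427701 / 3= 809233.67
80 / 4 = 20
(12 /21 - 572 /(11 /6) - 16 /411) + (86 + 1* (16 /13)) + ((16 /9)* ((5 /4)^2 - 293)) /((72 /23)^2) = -161182301765 /581660352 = -277.11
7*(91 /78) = 49 /6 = 8.17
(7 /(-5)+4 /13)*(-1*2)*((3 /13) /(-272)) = -213 /114920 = -0.00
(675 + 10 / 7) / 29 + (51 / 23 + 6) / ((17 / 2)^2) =31627013 / 1349341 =23.44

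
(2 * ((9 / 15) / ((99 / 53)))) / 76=53 / 6270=0.01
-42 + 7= -35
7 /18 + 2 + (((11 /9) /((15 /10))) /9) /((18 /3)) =3505 /1458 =2.40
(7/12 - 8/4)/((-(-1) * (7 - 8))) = 17/12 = 1.42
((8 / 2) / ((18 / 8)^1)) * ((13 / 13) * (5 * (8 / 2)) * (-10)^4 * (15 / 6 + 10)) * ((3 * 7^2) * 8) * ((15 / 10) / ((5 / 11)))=17248000000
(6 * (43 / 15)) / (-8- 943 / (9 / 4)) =-387 / 9610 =-0.04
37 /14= 2.64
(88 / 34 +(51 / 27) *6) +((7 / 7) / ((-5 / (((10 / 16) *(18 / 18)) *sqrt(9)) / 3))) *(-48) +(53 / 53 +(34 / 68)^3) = 28171 / 408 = 69.05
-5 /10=-1 /2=-0.50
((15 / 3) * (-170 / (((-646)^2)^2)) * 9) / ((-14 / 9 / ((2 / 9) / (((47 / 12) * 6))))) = 225 / 842591468068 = 0.00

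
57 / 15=19 / 5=3.80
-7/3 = -2.33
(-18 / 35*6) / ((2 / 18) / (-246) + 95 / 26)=-388557 / 460040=-0.84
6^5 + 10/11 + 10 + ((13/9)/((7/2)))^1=5396614/693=7787.32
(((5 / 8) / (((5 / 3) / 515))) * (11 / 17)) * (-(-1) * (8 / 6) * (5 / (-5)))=-5665 / 34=-166.62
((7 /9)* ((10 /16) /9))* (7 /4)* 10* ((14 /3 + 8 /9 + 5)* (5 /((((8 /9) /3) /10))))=2909375 /1728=1683.67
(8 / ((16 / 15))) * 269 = 4035 / 2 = 2017.50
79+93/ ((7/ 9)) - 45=1075/ 7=153.57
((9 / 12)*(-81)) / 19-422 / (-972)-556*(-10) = 102631049 / 18468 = 5557.24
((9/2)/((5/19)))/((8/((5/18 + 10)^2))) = 130055/576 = 225.79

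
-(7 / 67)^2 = -49 / 4489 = -0.01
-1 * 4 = -4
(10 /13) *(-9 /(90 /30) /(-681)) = 10 /2951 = 0.00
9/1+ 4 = 13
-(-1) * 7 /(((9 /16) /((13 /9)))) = 1456 /81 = 17.98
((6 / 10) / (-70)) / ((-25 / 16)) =24 / 4375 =0.01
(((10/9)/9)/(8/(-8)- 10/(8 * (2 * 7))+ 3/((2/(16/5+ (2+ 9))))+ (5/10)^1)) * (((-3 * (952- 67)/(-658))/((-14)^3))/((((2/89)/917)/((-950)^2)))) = -38800787656250/120195873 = -322812.98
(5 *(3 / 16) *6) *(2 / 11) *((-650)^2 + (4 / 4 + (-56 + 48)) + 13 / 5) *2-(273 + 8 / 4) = 9503126 / 11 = 863920.55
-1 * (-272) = 272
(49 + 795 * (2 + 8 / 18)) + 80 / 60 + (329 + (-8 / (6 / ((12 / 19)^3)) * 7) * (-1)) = 47841896 / 20577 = 2325.02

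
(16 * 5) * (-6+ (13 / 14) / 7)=-23000 / 49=-469.39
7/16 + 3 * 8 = 391/16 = 24.44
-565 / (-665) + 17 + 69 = 11551 / 133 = 86.85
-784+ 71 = -713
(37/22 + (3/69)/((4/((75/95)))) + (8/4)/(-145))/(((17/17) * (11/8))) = 9348958/7667165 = 1.22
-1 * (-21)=21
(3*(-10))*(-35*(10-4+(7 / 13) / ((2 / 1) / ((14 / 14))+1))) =84350 / 13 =6488.46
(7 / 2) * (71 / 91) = 71 / 26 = 2.73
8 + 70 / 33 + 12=730 / 33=22.12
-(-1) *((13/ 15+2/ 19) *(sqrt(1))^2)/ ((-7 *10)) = -277/ 19950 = -0.01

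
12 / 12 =1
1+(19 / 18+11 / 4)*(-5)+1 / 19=-17.98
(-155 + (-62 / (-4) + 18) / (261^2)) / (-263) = 21117443 / 35831646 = 0.59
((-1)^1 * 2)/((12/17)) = -17/6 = -2.83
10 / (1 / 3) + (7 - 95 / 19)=32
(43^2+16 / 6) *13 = 72215 / 3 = 24071.67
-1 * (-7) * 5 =35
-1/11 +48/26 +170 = 24561/143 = 171.76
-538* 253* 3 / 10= -204171 / 5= -40834.20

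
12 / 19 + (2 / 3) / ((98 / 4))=1840 / 2793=0.66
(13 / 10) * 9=117 / 10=11.70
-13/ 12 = -1.08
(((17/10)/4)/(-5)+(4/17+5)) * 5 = 17511/680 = 25.75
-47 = -47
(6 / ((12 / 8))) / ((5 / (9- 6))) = 12 / 5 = 2.40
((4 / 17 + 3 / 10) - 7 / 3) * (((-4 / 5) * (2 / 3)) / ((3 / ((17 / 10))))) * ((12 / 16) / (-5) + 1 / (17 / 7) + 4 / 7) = 0.45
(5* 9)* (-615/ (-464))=27675/ 464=59.64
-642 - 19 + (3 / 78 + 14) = -16821 / 26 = -646.96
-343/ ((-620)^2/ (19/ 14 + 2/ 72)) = -17101/ 13838400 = -0.00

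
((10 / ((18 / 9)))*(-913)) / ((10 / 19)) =-17347 / 2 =-8673.50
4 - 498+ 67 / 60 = -29573 / 60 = -492.88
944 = 944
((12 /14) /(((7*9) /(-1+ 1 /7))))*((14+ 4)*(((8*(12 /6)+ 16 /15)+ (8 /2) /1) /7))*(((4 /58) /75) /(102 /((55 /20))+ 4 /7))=-13904 /901446875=-0.00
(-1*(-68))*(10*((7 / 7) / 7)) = 680 / 7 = 97.14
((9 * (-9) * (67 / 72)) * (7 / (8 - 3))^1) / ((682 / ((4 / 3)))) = -1407 / 6820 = -0.21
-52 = -52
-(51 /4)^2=-2601 /16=-162.56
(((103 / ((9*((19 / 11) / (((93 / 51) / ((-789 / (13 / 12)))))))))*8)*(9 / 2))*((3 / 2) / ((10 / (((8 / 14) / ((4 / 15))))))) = -456599 / 2378572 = -0.19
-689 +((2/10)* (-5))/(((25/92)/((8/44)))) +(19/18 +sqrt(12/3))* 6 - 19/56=-31031387/46200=-671.68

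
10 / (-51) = -10 / 51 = -0.20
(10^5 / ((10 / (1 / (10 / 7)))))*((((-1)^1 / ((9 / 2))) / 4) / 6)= -1750 / 27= -64.81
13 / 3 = 4.33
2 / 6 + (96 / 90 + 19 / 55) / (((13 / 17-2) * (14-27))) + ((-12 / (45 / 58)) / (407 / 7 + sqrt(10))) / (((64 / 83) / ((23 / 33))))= 2712689 * sqrt(10) / 654029640 + 10719619973 / 59516697240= 0.19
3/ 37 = 0.08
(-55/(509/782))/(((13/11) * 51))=-27830/19851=-1.40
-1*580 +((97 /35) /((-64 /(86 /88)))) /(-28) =-1600610229 /2759680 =-580.00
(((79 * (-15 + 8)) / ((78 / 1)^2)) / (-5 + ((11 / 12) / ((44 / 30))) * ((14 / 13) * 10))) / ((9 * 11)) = -553 / 1042470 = -0.00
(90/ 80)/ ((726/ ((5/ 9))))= 5/ 5808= 0.00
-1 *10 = -10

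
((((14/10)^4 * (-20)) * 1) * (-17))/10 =81634/625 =130.61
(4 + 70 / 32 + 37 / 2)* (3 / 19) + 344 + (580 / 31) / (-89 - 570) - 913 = -3509694659 / 6210416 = -565.13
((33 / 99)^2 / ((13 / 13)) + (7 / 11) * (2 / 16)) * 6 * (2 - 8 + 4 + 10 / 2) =151 / 44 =3.43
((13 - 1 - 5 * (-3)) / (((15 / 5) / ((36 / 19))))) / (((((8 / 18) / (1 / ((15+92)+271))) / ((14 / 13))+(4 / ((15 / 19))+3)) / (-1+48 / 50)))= -972 / 233795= -0.00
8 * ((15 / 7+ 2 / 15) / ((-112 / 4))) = -478 / 735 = -0.65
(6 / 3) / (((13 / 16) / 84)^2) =3612672 / 169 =21376.76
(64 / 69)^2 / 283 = 0.00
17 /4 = 4.25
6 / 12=1 / 2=0.50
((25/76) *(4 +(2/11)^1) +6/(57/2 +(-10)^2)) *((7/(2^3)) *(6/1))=3208611/429704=7.47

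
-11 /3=-3.67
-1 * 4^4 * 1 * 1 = -256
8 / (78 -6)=1 / 9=0.11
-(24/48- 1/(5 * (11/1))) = -53/110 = -0.48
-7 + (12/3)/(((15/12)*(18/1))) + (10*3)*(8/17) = 5581/765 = 7.30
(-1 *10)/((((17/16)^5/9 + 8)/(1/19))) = -94371840/1461429251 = -0.06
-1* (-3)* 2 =6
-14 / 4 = -7 / 2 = -3.50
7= 7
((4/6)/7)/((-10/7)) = -1/15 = -0.07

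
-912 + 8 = -904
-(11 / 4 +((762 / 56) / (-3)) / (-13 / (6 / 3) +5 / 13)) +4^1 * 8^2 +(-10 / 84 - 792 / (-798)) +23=3339797 / 12084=276.38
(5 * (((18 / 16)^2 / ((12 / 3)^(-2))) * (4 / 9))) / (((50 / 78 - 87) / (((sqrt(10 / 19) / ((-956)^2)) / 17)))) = -0.00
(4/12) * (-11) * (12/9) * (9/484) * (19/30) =-19/330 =-0.06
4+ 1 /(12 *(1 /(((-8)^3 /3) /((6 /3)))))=-28 /9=-3.11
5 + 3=8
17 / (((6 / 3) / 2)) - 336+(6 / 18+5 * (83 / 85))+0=-16003 / 51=-313.78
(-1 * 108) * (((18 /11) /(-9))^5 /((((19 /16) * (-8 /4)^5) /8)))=-13824 /3059969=-0.00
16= 16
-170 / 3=-56.67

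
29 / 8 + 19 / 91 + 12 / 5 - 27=-20.77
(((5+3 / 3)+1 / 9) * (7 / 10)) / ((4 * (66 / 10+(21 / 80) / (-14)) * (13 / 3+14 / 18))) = 770 / 24219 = 0.03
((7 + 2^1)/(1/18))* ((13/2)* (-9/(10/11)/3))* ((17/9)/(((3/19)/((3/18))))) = -138567/20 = -6928.35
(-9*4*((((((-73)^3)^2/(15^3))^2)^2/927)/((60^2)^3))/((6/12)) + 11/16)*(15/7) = -524503804723748275195105897077590754535633441/36371116219921875000000000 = -14420888310171166561.31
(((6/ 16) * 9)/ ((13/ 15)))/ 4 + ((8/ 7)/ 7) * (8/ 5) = 125849/ 101920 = 1.23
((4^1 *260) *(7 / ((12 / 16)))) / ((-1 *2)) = -14560 / 3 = -4853.33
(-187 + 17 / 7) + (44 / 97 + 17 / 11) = -1363633 / 7469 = -182.57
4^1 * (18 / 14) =36 / 7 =5.14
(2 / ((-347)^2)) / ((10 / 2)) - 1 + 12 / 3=1806137 / 602045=3.00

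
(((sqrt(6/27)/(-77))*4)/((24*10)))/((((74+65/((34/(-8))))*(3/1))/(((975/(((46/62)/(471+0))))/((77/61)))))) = -328060135*sqrt(2)/1633131192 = -0.28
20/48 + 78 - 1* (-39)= 117.42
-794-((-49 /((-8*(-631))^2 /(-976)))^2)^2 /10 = -51085228665545380720127908881 /64339078923860580480616960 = -794.00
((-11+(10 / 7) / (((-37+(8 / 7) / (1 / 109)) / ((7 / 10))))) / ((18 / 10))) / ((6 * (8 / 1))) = -2105 / 16551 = -0.13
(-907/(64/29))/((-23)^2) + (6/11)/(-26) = -3862897/4841408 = -0.80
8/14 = 4/7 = 0.57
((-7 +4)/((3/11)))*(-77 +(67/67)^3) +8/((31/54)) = 26348/31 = 849.94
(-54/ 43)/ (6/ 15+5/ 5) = -270/ 301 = -0.90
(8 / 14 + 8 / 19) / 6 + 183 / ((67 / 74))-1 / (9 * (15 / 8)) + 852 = 1268217532 / 1202985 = 1054.23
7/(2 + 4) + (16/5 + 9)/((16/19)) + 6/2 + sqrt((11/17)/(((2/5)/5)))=5 * sqrt(374)/34 + 4477/240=21.50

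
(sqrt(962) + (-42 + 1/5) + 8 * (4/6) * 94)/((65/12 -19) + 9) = -27572/275 -12 * sqrt(962)/55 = -107.03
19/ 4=4.75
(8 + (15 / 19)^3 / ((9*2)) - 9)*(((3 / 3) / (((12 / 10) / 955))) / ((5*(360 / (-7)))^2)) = -124877137 / 10667116800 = -0.01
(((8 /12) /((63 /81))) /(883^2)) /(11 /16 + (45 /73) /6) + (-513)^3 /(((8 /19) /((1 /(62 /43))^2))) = -23892618884568442362087 /154915371983008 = -154230135.97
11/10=1.10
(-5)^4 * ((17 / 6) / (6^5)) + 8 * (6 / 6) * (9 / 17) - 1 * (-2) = 5126161 / 793152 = 6.46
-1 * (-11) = 11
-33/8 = -4.12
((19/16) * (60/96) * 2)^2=9025/4096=2.20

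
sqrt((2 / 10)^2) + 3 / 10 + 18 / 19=55 / 38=1.45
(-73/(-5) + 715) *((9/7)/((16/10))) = 586.29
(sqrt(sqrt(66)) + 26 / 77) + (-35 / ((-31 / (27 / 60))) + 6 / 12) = 12849 / 9548 + 66^(1 / 4) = 4.20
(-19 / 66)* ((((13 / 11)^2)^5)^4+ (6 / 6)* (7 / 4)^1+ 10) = -9284834135549400380100192883377827132376029923 / 39828144899994837589182633310709290009939288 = -233.12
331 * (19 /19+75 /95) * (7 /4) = 39389 /38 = 1036.55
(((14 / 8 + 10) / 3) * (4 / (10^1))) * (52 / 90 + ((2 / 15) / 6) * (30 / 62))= 38587 / 41850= 0.92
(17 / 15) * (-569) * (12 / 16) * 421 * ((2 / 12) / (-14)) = 4072333 / 1680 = 2424.01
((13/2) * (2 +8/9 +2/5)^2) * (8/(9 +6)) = 1139008/30375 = 37.50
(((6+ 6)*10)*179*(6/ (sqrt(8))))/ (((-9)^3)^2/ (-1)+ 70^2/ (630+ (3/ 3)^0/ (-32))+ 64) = -649522980*sqrt(2)/ 10711872143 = -0.09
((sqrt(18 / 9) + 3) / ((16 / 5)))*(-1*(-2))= 5*sqrt(2) / 8 + 15 / 8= 2.76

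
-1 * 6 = -6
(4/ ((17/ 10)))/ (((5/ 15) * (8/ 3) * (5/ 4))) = 36/ 17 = 2.12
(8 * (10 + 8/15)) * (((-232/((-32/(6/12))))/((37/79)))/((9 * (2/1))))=180989/4995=36.23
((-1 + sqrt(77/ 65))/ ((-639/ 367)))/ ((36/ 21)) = 2569/ 7668 - 2569 * sqrt(5005)/ 498420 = -0.03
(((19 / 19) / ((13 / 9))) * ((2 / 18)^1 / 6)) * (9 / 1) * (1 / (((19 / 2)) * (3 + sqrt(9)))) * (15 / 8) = 15 / 3952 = 0.00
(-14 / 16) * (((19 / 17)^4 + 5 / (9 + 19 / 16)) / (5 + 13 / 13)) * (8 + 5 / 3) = -629841401 / 217822768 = -2.89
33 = 33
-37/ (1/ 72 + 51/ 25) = -18.01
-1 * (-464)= 464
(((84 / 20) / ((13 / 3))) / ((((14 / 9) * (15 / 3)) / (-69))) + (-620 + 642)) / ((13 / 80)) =69688 / 845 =82.47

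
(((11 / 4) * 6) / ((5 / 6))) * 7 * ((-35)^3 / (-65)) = 1188495 / 13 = 91422.69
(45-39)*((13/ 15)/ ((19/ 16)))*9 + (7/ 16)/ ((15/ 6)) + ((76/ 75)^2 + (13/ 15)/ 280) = 60770891/ 1496250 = 40.62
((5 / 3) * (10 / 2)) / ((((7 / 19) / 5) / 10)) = 23750 / 21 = 1130.95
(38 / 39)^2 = 1444 / 1521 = 0.95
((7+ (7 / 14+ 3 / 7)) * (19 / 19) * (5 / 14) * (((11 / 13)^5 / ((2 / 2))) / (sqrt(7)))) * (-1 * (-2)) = 89383305 * sqrt(7) / 254706998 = 0.93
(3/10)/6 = 1/20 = 0.05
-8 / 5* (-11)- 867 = -4247 / 5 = -849.40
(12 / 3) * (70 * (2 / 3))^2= 78400 / 9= 8711.11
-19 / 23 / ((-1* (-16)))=-19 / 368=-0.05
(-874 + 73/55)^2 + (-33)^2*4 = 2316888909/3025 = 765913.69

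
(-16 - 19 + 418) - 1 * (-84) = 467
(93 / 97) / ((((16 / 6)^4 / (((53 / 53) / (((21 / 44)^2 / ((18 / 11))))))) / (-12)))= -248589 / 152096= -1.63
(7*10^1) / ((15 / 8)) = 112 / 3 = 37.33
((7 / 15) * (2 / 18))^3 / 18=343 / 44286750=0.00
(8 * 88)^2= 495616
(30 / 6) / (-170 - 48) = -5 / 218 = -0.02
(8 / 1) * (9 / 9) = 8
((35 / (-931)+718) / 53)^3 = 870682941415169 / 350253538649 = 2485.86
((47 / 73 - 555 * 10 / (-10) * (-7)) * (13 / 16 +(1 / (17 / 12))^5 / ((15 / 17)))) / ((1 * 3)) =-957854528851 / 731643960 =-1309.18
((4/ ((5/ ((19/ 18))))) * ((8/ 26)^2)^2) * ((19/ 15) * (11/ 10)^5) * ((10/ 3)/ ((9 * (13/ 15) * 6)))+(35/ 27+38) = 33239775764951/ 845851865625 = 39.30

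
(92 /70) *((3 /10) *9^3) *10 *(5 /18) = 5589 /7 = 798.43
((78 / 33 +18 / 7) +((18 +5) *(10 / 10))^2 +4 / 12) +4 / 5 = 618004 / 1155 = 535.07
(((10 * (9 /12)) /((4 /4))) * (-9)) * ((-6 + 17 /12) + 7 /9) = 2055 /8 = 256.88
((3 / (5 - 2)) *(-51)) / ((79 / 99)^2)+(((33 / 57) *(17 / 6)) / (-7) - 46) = -629142793 / 4980318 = -126.33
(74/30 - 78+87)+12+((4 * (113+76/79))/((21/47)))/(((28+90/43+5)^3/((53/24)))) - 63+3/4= -38.73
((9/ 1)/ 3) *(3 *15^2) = 2025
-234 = -234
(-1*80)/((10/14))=-112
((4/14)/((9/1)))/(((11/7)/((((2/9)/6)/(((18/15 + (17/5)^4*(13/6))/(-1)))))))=-2500/971433243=-0.00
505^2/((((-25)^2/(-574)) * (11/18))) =-105396732/275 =-383260.84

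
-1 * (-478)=478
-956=-956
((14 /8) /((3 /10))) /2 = 35 /12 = 2.92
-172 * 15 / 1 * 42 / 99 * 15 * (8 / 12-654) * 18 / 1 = 2123856000 / 11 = 193077818.18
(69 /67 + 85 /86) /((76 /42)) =244209 /218956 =1.12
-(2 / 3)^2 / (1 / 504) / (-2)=112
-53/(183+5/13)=-689/2384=-0.29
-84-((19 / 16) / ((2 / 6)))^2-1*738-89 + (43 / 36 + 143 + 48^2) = 3512455 / 2304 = 1524.50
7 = 7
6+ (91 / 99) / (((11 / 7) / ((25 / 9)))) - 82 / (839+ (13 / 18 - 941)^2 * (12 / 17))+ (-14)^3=-2736.38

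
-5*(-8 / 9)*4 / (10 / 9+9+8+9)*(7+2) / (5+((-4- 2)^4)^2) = 360 / 102456881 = 0.00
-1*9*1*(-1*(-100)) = -900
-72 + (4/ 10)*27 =-306/ 5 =-61.20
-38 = -38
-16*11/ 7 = -25.14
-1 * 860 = -860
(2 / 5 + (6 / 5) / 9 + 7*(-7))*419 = -304613 / 15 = -20307.53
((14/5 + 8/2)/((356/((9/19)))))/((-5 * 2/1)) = -153/169100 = -0.00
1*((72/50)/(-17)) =-36/425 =-0.08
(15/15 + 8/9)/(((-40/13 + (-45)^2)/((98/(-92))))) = -0.00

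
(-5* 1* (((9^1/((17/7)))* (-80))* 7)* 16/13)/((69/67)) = 12400.87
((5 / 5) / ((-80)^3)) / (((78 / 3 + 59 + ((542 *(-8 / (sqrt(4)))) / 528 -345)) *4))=33 / 17849344000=0.00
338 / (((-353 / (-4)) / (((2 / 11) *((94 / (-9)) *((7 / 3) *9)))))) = -1779232 / 11649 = -152.74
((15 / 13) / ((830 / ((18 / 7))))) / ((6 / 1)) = 9 / 15106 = 0.00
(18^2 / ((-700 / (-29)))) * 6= 14094 / 175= 80.54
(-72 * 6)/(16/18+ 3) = -3888/35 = -111.09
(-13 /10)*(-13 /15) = 169 /150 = 1.13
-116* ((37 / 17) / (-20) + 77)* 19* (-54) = 777858822 / 85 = 9151280.26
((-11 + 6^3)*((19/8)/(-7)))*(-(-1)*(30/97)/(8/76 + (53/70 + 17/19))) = -2375/194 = -12.24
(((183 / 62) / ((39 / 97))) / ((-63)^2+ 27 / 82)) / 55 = 242597 / 7214375025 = 0.00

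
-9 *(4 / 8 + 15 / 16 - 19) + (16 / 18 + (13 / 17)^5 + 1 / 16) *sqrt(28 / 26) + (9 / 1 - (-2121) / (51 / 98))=247986601 *sqrt(182) / 2657972304 + 1154017 / 272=4243.97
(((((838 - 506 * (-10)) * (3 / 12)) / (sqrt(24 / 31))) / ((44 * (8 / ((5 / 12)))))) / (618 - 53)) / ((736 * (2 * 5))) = 983 * sqrt(186) / 28104130560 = 0.00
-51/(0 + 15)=-17/5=-3.40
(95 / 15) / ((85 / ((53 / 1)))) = 1007 / 255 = 3.95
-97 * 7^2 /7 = -679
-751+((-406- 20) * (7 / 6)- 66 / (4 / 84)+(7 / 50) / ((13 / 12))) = -856008 / 325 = -2633.87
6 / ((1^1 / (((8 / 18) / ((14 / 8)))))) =32 / 21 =1.52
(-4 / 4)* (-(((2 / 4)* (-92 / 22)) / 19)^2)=529 / 43681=0.01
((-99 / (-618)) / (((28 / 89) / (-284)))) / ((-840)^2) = -69509 / 339158400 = -0.00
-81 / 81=-1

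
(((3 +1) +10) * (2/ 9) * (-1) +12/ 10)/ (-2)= 43/ 45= 0.96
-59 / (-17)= 59 / 17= 3.47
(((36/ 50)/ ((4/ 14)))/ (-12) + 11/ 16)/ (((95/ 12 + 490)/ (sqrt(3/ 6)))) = 573 *sqrt(2)/ 1195000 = 0.00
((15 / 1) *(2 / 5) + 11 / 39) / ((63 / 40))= 3.99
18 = 18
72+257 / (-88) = 6079 / 88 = 69.08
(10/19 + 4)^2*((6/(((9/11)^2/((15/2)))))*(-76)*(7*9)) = -125288240/19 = -6594117.89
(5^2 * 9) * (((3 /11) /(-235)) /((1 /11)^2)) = -31.60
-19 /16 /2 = -19 /32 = -0.59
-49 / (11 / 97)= -4753 / 11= -432.09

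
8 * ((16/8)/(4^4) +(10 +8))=2305/16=144.06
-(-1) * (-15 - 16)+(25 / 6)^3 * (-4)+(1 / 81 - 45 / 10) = -26312 / 81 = -324.84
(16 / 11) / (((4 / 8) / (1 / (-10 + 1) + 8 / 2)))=1120 / 99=11.31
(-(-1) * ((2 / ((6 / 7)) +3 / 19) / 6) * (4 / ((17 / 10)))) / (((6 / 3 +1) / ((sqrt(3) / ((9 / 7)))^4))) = 1.07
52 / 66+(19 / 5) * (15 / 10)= 2141 / 330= 6.49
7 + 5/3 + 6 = 14.67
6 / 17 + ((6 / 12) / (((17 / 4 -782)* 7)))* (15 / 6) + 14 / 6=19498 / 7259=2.69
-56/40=-7/5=-1.40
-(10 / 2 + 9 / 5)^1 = -34 / 5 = -6.80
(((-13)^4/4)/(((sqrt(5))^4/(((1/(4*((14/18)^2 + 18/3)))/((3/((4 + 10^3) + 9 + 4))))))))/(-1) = -784256499/214000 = -3664.75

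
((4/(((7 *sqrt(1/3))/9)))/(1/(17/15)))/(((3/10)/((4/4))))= 136 *sqrt(3)/7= 33.65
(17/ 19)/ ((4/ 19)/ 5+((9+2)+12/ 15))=17/ 225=0.08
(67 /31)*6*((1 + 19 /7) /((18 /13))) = 22646 /651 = 34.79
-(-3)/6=1/2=0.50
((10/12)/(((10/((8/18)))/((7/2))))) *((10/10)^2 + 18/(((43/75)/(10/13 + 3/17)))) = 2041571/513162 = 3.98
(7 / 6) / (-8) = -7 / 48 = -0.15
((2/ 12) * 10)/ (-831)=-5/ 2493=-0.00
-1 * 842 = -842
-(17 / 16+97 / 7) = -1671 / 112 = -14.92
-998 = -998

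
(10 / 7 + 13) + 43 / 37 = 4038 / 259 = 15.59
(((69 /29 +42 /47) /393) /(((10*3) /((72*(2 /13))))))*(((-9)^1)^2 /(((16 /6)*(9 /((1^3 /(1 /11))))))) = 1324917 /11605945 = 0.11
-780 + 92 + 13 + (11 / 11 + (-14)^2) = -478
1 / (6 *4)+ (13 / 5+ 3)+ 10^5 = 12000677 / 120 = 100005.64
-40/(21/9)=-120/7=-17.14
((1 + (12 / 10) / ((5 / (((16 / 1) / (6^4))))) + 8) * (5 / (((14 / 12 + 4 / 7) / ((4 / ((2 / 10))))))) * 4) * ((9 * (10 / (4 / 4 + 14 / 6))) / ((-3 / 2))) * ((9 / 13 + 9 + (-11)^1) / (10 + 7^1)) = 2722496 / 949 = 2868.81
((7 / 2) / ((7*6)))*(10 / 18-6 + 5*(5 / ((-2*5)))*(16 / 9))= -89 / 108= -0.82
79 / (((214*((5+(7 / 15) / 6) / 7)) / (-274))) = -6818490 / 48899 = -139.44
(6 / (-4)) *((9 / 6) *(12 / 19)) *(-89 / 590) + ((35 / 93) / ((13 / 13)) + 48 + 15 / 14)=181209929 / 3648855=49.66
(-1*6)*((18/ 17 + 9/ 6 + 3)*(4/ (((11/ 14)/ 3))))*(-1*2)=190512/ 187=1018.78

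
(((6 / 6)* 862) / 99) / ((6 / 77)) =3017 / 27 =111.74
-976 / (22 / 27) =-13176 / 11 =-1197.82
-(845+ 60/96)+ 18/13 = -87801/104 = -844.24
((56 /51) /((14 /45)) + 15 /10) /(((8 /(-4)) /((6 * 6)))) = -1539 /17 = -90.53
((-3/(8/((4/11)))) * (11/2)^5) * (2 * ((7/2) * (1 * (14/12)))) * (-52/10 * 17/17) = 9326317/320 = 29144.74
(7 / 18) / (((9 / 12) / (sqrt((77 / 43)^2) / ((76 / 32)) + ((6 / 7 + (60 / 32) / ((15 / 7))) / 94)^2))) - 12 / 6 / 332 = 1395549078499 / 3623828519808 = 0.39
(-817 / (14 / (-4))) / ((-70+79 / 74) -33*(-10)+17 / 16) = 967328 / 1086267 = 0.89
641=641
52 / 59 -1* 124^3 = -112490764 / 59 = -1906623.12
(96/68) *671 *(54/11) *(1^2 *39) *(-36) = -6529095.53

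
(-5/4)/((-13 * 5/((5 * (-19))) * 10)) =-19/104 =-0.18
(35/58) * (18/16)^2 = 2835/3712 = 0.76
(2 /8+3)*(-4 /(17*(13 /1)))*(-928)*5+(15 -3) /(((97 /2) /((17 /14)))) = 3154028 /11543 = 273.24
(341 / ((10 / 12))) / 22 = 93 / 5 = 18.60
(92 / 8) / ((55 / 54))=621 / 55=11.29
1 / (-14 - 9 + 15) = -1 / 8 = -0.12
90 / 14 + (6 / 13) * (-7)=291 / 91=3.20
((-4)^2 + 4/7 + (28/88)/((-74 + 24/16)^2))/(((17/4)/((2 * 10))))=429247968/5504345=77.98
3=3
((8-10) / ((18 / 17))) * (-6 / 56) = 17 / 84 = 0.20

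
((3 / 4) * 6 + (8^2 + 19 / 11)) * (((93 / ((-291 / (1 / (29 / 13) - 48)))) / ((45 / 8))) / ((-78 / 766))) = -6745621204 / 3620331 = -1863.26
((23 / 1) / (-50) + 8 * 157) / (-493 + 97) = -5707 / 1800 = -3.17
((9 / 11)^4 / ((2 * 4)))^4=0.00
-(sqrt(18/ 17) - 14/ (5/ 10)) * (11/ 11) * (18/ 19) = 504/ 19 - 54 * sqrt(34)/ 323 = 25.55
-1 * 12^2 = -144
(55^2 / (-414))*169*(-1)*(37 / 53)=18915325 / 21942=862.06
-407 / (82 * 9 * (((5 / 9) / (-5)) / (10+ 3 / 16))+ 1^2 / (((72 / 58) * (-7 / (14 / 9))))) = 10747242 / 217271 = 49.46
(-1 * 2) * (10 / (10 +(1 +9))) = -1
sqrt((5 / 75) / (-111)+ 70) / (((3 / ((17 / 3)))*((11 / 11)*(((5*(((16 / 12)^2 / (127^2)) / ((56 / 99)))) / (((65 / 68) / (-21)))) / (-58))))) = 6080633*sqrt(21561565) / 659340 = 42823.24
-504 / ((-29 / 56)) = 28224 / 29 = 973.24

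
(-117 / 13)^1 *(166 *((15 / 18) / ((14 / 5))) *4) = -12450 / 7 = -1778.57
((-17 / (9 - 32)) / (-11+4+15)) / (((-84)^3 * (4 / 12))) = -17 / 36352512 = -0.00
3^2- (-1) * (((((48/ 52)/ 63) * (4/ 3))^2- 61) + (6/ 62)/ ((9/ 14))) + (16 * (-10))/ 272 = -18536121736/ 353491047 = -52.44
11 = 11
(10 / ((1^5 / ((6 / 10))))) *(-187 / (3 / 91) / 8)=-17017 / 4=-4254.25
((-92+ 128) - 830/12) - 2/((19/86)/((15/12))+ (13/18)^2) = -10516673/291882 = -36.03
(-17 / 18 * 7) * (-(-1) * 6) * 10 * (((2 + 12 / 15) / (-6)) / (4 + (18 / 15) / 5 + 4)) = 22.46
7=7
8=8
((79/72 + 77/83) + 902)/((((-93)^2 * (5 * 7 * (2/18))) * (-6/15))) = -771779/11485872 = -0.07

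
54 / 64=27 / 32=0.84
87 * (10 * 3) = 2610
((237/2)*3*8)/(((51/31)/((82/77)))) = 2409816/1309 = 1840.96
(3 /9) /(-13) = -1 /39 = -0.03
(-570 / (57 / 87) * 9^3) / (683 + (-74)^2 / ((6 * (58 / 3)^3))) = -61872941880 / 66643069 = -928.42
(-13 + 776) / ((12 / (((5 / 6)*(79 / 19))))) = 301385 / 1368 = 220.31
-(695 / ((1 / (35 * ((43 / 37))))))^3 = -1144363279261234375 / 50653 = -22592211305573.89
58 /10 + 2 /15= 89 /15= 5.93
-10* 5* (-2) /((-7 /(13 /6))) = -650 /21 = -30.95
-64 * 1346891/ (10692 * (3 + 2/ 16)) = -172402048/ 66825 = -2579.90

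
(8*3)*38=912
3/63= 1/21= 0.05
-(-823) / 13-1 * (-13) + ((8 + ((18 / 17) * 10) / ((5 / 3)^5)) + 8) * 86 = 210380264 / 138125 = 1523.12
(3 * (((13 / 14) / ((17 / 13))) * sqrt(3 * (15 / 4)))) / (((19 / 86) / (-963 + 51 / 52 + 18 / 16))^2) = 166187085301449 * sqrt(5) / 2749376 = 135159985.29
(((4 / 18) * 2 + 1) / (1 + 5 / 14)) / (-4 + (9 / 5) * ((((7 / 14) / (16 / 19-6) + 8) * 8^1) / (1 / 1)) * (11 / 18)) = 44590 / 2746089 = 0.02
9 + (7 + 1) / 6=31 / 3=10.33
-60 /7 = -8.57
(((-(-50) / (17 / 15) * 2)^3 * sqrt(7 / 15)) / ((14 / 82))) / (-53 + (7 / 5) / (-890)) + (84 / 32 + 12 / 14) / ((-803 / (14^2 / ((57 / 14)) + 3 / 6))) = -13683750000000 * sqrt(105) / 2703786029 - 360425 / 1708784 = -51859.61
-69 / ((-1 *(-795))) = -0.09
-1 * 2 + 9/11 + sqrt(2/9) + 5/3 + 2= sqrt(2)/3 + 82/33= 2.96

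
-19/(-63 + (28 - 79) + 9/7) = 133/789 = 0.17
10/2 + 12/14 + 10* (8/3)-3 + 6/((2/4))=41.52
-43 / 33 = -1.30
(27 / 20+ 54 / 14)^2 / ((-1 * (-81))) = 0.33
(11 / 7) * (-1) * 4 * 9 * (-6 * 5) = 1697.14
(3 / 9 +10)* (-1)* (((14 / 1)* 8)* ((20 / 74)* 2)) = -69440 / 111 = -625.59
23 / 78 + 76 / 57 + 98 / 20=1273 / 195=6.53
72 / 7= 10.29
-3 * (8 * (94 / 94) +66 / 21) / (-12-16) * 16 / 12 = 78 / 49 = 1.59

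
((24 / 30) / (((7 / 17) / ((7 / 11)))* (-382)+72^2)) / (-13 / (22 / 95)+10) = -748 / 212962225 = -0.00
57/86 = 0.66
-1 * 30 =-30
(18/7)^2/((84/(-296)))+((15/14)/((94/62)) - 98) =-3888179/32242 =-120.59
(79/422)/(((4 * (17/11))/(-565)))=-490985/28696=-17.11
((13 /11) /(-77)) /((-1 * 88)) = 13 /74536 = 0.00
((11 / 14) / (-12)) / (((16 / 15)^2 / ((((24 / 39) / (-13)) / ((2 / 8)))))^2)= -185625 / 102362624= -0.00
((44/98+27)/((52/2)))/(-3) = -1345/3822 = -0.35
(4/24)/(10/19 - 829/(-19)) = 19/5034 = 0.00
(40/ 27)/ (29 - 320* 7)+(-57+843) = 46921802/ 59697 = 786.00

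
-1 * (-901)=901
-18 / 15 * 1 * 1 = -6 / 5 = -1.20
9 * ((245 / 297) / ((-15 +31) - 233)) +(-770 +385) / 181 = -400190 / 185163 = -2.16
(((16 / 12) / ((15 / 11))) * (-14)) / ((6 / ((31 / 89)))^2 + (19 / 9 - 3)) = -147994 / 3198395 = -0.05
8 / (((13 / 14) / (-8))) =-896 / 13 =-68.92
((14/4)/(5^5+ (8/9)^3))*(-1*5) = -25515/4557274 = -0.01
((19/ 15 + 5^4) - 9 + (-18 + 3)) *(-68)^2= 41773216/ 15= 2784881.07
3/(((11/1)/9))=27/11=2.45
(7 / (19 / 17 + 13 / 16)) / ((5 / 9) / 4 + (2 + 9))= 3264 / 10025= 0.33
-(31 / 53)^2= -0.34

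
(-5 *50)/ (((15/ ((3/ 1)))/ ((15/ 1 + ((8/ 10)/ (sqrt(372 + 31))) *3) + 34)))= -2455.98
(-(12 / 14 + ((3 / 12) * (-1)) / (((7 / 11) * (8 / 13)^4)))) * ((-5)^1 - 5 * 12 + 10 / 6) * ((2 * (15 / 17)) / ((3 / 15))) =-512684125 / 487424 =-1051.82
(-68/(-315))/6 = 34/945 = 0.04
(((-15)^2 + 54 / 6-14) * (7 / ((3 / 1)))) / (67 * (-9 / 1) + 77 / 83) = -31955 / 37479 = -0.85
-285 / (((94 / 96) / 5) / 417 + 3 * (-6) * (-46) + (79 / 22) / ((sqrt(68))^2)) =-5333763600 / 15496983959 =-0.34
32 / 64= 1 / 2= 0.50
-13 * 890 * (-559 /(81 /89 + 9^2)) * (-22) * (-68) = 86112612872 /729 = 118124297.49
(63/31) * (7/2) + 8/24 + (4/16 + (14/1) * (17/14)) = 9187/372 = 24.70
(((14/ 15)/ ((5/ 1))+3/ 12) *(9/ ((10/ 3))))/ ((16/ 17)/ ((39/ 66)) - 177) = -260559/ 38765000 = -0.01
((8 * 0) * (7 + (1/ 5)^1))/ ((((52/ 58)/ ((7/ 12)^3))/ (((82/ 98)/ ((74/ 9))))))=0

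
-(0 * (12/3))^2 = 0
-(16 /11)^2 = -256 /121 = -2.12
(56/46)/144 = 7/828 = 0.01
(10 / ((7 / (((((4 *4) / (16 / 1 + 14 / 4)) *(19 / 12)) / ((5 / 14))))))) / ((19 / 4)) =128 / 117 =1.09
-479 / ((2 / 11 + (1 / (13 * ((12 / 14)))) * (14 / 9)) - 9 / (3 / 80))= 1849419 / 925399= 2.00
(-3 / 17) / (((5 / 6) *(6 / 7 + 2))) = -63 / 850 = -0.07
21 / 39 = 7 / 13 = 0.54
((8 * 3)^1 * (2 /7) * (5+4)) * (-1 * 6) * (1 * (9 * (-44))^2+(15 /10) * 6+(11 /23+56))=-9352646208 /161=-58090970.24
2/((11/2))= 4/11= 0.36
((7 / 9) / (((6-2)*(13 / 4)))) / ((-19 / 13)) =-7 / 171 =-0.04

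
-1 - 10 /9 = -19 /9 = -2.11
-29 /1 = -29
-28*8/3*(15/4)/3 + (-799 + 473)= -1258/3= -419.33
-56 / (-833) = 8 / 119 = 0.07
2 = 2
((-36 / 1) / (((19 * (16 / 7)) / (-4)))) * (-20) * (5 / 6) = -1050 / 19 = -55.26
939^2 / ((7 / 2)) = 1763442 / 7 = 251920.29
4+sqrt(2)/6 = 4.24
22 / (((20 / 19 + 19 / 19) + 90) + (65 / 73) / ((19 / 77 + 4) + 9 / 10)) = 10993362 / 46084991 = 0.24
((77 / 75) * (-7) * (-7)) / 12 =3773 / 900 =4.19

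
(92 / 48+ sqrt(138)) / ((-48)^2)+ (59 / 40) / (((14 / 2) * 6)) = sqrt(138) / 2304+ 34789 / 967680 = 0.04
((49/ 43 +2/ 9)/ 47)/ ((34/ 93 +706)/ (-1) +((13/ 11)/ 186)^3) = -501516232008/ 12226797997037527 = -0.00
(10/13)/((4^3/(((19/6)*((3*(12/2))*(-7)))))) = -1995/416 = -4.80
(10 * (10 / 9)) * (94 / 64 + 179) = 48125 / 24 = 2005.21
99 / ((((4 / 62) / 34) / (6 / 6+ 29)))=1565190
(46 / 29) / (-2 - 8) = -23 / 145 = -0.16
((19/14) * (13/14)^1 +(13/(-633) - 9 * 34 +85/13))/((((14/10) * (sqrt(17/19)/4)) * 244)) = -2404986425 * sqrt(323)/11707924956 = -3.69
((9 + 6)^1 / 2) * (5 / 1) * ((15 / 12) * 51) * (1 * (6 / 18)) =6375 / 8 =796.88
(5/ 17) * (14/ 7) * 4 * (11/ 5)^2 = 968/ 85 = 11.39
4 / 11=0.36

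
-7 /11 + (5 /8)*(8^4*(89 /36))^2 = 57102171593 /891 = 64087734.67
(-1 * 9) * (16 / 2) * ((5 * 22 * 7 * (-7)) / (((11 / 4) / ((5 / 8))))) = 88200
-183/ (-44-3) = 3.89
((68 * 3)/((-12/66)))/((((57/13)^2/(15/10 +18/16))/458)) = -50659609/722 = -70165.66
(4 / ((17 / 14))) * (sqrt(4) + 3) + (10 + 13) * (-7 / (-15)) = 6937 / 255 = 27.20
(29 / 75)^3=24389 / 421875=0.06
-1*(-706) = 706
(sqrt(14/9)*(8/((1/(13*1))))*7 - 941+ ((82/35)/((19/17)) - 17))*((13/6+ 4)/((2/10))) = -3920002/133+ 67340*sqrt(14)/9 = -1477.79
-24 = -24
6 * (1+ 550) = 3306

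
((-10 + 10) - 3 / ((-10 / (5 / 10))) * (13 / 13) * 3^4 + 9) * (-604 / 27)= -473.13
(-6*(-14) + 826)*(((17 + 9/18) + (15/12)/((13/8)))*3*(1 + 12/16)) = 349125/4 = 87281.25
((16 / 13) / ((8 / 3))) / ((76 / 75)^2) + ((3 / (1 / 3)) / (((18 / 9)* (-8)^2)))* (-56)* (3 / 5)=-718227 / 375440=-1.91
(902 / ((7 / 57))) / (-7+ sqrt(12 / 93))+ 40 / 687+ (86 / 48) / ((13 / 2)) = -18973352137 / 18040620 - 34276 * sqrt(31) / 3535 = -1105.69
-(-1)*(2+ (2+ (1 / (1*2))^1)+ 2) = 13 / 2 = 6.50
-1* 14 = -14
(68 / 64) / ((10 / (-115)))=-391 / 32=-12.22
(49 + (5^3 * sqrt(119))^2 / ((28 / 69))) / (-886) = -18328321 / 3544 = -5171.65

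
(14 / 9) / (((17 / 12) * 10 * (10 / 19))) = 266 / 1275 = 0.21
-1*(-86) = 86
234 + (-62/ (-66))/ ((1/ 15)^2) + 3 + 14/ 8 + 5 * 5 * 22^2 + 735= 584545/ 44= 13285.11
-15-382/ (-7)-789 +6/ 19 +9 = -98435/ 133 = -740.11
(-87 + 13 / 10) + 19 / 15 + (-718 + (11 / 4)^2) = -190769 / 240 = -794.87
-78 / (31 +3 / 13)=-507 / 203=-2.50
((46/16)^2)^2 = 279841/4096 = 68.32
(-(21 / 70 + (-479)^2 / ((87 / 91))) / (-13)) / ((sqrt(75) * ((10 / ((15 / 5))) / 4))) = 208791571 * sqrt(3) / 141375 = 2558.00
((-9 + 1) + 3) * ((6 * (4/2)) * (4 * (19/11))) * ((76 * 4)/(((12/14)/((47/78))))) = -38006080/429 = -88592.26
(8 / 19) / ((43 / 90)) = 0.88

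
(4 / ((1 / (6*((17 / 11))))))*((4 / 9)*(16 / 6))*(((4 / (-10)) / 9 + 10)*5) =1949696 / 891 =2188.21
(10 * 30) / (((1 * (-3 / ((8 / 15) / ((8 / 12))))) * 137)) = -80 / 137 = -0.58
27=27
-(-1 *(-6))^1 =-6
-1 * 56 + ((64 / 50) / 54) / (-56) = -264602 / 4725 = -56.00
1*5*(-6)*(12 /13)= -360 /13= -27.69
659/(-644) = -659/644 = -1.02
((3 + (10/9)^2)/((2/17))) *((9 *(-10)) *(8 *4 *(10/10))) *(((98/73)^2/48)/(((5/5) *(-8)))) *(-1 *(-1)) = 70001155/143883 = 486.51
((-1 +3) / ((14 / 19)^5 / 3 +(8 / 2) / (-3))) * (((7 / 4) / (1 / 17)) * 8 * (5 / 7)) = -631405245 / 2341643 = -269.64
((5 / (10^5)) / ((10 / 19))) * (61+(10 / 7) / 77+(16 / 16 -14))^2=3181920139 / 14526050000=0.22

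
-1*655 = -655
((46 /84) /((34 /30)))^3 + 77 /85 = 68666607 /67406360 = 1.02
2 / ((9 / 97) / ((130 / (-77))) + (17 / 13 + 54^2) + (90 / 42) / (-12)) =353080 / 514980273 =0.00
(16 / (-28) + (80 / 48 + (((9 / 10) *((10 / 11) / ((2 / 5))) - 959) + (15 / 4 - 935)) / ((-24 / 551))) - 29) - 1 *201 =106250451 / 2464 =43121.12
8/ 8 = 1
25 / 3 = 8.33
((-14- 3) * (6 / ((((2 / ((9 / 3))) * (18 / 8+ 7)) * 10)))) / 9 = -34 / 185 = -0.18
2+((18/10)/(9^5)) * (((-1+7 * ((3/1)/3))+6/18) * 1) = 196849/98415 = 2.00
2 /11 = 0.18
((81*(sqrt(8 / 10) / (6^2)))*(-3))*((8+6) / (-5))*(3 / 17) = 567*sqrt(5) / 425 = 2.98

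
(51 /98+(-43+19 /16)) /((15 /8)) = -10791 /490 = -22.02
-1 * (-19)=19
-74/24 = -37/12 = -3.08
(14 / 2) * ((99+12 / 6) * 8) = 5656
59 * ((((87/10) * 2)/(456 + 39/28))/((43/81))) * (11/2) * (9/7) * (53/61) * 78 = 37813722804/18662645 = 2026.17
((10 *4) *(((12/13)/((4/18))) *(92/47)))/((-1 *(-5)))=39744/611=65.05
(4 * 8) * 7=224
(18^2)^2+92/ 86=4514014/ 43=104977.07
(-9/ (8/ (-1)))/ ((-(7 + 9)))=-9/ 128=-0.07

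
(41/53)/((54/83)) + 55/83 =439859/237546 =1.85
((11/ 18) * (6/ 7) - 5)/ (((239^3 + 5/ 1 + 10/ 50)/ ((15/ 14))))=-1175/ 3344721429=-0.00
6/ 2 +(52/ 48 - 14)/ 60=401/ 144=2.78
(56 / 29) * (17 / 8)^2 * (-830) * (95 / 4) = -79756775 / 464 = -171889.60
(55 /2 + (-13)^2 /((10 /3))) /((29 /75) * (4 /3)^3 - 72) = -158355 /143944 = -1.10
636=636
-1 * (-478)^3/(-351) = -109215352/351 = -311154.85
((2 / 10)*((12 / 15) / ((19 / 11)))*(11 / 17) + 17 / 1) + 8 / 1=202359 / 8075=25.06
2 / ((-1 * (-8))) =1 / 4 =0.25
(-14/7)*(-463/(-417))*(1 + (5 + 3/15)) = -28706/2085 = -13.77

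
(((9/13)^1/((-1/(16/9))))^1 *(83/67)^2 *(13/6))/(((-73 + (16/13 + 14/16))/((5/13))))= 2204480/99292191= 0.02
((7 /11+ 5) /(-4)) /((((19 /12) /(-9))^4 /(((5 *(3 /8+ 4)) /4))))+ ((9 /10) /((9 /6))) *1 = -57657047907 /7167655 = -8044.06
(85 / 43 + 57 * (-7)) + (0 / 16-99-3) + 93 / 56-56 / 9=-10913689 / 21672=-503.58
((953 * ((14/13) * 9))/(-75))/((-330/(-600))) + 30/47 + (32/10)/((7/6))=-10375770/47047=-220.54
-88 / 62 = -44 / 31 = -1.42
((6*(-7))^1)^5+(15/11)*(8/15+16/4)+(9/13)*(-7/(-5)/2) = -186888452227/1430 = -130691225.33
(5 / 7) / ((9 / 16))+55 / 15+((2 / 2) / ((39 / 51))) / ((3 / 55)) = 23678 / 819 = 28.91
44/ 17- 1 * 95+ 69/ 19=-28676/ 323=-88.78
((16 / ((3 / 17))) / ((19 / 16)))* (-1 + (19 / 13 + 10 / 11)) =852992 / 8151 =104.65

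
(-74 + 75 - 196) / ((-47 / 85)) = 16575 / 47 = 352.66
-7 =-7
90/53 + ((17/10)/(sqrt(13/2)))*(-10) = 90/53 - 17*sqrt(26)/13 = -4.97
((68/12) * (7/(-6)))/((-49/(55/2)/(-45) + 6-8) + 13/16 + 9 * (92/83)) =-21729400/29015869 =-0.75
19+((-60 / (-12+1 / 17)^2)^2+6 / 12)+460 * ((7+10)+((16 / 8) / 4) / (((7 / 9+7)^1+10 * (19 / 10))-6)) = 4986165762620353 / 635119948694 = 7850.75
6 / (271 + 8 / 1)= 2 / 93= 0.02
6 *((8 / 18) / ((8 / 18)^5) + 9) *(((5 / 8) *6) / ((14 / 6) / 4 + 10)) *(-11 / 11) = -1196775 / 16256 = -73.62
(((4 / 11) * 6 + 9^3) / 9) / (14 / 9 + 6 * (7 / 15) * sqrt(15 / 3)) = 10.39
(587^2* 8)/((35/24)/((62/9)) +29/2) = 1367249792/7297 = 187371.49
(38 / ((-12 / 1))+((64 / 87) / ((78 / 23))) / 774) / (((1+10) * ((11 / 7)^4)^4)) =-276348666782031102707 / 1327395888198332314112322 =-0.00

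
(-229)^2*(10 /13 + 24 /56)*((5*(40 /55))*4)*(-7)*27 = -24693418080 /143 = -172681245.31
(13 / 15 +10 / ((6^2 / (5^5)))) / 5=78203 / 450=173.78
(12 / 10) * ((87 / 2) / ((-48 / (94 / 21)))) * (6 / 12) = -2.43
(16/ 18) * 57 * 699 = 35416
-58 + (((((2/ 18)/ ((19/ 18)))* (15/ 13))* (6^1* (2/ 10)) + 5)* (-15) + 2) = -32897/ 247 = -133.19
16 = 16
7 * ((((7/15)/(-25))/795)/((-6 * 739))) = 49/1321886250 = 0.00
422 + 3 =425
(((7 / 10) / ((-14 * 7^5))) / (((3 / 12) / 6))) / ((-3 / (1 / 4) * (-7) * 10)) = -1 / 11764900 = -0.00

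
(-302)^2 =91204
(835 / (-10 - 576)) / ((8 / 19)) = -15865 / 4688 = -3.38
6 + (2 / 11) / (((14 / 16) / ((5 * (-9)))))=-258 / 77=-3.35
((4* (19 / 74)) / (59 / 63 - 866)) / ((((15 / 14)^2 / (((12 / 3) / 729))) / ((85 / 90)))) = -1772624 / 330750343575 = -0.00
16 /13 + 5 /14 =289 /182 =1.59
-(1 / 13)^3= -1 / 2197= -0.00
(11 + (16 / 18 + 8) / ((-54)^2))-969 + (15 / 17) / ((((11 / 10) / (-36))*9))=-1179309766 / 1226907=-961.21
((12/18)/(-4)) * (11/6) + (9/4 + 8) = 179/18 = 9.94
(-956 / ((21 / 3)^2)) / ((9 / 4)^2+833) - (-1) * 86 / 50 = 27870363 / 16426025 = 1.70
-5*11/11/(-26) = 5/26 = 0.19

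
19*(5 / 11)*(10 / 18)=475 / 99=4.80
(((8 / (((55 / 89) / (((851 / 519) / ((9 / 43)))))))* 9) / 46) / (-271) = -566396 / 7735695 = -0.07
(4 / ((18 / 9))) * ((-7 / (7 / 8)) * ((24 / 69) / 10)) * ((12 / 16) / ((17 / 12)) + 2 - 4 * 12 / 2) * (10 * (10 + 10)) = 934400 / 391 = 2389.77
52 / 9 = 5.78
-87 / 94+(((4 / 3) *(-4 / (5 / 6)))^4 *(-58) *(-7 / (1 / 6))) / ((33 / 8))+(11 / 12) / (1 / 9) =1280580809723 / 1292500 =990778.19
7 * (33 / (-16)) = -231 / 16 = -14.44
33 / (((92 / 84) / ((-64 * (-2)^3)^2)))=181665792 / 23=7898512.70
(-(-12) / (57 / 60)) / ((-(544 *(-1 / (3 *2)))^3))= 405 / 23896832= 0.00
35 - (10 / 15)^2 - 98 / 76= 11377 / 342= 33.27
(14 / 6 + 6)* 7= 175 / 3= 58.33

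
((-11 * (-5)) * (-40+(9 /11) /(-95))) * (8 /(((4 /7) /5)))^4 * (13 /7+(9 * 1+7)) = -17925608750000 /19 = -943453092105.26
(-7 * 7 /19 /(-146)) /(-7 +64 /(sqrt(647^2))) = -31703 /12385910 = -0.00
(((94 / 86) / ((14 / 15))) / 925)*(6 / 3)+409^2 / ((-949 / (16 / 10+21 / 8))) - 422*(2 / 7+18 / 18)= -1287.31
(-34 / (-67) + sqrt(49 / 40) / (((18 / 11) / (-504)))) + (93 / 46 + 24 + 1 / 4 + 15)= 257527 / 6164 - 539* sqrt(10) / 5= -299.11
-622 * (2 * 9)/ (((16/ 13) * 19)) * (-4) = 36387/ 19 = 1915.11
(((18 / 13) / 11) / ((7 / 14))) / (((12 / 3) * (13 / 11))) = 9 / 169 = 0.05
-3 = -3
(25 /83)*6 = 150 /83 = 1.81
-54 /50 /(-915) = 9 /7625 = 0.00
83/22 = 3.77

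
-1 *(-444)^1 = 444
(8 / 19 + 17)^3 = 36264691 / 6859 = 5287.17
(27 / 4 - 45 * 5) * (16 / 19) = -3492 / 19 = -183.79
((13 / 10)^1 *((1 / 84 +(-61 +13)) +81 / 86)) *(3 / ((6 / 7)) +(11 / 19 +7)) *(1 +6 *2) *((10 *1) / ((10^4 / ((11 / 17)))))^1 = -132994627909 / 23333520000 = -5.70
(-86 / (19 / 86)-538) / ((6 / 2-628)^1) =1.48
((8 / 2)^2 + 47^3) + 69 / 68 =7061121 / 68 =103840.01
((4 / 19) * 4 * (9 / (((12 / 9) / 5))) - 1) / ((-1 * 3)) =-521 / 57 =-9.14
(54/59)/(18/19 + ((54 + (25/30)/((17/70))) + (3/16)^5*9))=54867787776/3499821881873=0.02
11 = 11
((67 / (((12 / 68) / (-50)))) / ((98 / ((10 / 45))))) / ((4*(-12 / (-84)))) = -75.33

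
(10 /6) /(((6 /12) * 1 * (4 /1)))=5 /6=0.83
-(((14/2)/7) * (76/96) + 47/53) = -2135/1272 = -1.68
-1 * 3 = -3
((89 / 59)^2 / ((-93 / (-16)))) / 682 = 63368 / 110392953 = 0.00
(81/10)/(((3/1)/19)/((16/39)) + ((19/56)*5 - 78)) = -86184/807775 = -0.11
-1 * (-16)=16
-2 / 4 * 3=-3 / 2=-1.50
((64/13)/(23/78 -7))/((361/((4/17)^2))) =-6144/54564067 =-0.00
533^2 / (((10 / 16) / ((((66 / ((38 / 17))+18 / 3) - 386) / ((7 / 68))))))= -1029111266144 / 665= -1547535738.56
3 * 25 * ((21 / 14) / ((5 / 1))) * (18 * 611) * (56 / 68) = 3464370 / 17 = 203786.47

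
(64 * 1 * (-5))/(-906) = 160/453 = 0.35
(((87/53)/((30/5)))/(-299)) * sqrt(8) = -29 * sqrt(2)/15847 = -0.00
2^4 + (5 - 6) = 15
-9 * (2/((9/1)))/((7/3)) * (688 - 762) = 444/7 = 63.43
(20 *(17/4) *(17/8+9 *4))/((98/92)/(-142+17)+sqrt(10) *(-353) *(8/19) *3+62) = -5748873610937500 *sqrt(10)/7894890089713413 -3196998251209375/31579560358853652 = -2.40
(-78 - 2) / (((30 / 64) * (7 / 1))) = -512 / 21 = -24.38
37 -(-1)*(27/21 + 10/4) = 571/14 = 40.79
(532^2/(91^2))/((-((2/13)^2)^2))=-61009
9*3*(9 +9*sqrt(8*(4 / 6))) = 804.18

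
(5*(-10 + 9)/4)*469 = -2345/4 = -586.25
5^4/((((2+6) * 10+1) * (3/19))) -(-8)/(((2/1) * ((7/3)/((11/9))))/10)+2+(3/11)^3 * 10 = 163063547/2264031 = 72.02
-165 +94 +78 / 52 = -139 / 2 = -69.50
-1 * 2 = -2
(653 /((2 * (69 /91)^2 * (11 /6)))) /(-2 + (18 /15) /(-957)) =-112012355 /723672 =-154.78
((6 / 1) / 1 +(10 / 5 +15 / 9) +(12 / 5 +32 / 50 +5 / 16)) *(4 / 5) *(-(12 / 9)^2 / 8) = -15623 / 6750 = -2.31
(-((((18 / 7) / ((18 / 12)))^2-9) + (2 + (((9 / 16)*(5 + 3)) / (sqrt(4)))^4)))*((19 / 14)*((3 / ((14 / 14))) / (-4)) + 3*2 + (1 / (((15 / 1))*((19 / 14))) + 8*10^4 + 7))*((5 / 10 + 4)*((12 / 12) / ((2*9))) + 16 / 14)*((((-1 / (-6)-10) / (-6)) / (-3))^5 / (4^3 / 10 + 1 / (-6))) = 291902907238531072954535 / 15557942177848885248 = 18762.31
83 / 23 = 3.61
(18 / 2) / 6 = 1.50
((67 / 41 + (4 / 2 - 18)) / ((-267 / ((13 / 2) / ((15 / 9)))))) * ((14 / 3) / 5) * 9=160797 / 91225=1.76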